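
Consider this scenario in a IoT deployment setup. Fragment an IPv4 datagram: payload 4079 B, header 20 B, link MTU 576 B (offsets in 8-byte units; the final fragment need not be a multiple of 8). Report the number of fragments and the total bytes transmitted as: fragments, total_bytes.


Max data per non-final fragment = floor((MTU - header)/8)*8 = floor((576 - 20)/8)*8 = floor(556/8)*8 = 552 B
Final fragment needs no 8-byte alignment: it can carry up to MTU - header = 556 B
Non-final fragments needed = ceil((payload - 556) / 552) = ceil(3523/552) = ceil(6.3822) = 7
Number of fragments = 7 + 1 = 8
Fragment sizes (data): 7 * 552 B + 215 B (last, 215 <= 556 OK)
Total bytes sent = payload + n_frags * header = 4079 + 8*20 = 4079 + 160 = 4239 B

8, 4239


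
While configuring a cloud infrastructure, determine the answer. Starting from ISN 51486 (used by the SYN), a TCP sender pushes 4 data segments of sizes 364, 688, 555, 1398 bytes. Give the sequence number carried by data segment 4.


The SYN occupies sequence number ISN = 51486, so the first data byte is ISN + 1 = 51487.
SEQ of data segment i = (ISN + 1) + sum of payload sizes of segments 1..i-1.
Segment 1: SEQ = 51487, payload = 364 bytes
Segment 2: SEQ = 51851, payload = 688 bytes
Segment 3: SEQ = 52539, payload = 555 bytes
Segment 4: SEQ = 53094, payload = 1398 bytes
SEQ of segment 4 = 51487 + 364 + 688 + 555 = 53094

53094


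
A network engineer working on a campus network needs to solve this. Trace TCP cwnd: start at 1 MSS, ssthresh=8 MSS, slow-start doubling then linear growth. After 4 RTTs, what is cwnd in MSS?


RTT 0: cwnd = 1 MSS (initial)
RTT 1: cwnd = 2 MSS (slow start, doubled)
RTT 2: cwnd = 4 MSS (slow start, doubled)
RTT 3: cwnd = 8 MSS (slow start, doubled)
RTT 4: cwnd = 9 MSS (congestion avoidance, +1)

9


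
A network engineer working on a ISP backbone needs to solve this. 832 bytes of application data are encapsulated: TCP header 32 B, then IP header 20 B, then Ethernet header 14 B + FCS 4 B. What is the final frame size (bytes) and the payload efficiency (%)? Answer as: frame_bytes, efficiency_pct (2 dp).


TCP segment = 832 + 32 = 864 B
IP packet = 864 + 20 = 884 B
Ethernet frame = 884 + 14 + 4 = 902 B
Efficiency = app / frame = 832 / 902 = 0.922395 = 92.2395% -> 92.24% (2 dp)

902, 92.24


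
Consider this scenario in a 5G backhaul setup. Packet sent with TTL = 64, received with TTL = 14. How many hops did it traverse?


Given: initial TTL = 64, received TTL = 14
Hops = initial TTL - received TTL
Hops = 64 - 14 = 50

50


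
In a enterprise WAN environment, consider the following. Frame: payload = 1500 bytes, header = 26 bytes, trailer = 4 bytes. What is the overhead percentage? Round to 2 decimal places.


Given: payload = 1500 B, header = 26 B, trailer = 4 B
Overhead bytes = header + trailer = 26 + 4 = 30
Total frame = payload + overhead = 1500 + 30 = 1530
Overhead % = 30 / 1530 * 100 = 1.9608% -> 1.96% (2 dp)

1.96


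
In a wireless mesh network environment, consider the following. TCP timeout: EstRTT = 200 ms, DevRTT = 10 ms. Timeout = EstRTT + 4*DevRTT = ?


Given: EstRTT = 200 ms, DevRTT = 10 ms
Timeout = EstRTT + 4 * DevRTT
4 * DevRTT = 4 * 10 = 40
Timeout = 200 + 40 = 240 ms

240


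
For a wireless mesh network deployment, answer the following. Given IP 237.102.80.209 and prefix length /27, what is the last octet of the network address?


Given: IP = 237.102.80.209, prefix = /27
Subnet mask = 255.255.255.224
Last octet of IP: 209
Last octet of mask: 224
Network last octet = 209 AND 224 = 192

192


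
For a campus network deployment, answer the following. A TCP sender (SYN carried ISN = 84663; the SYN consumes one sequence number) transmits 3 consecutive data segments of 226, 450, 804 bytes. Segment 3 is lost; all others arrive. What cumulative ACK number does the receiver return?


SYN uses sequence number 84663; first data byte = ISN + 1 = 84664.
Segment 1: SEQ = 84664, len = 226 B, covers [84664, 84889]
Segment 2: SEQ = 84890, len = 450 B, covers [84890, 85339]
Segment 3: SEQ = 85340, len = 804 B, covers [85340, 86143] [LOST]
In-order data received: bytes [84664, 85339] (segments 1..2).
Segment 3 missing -> gap begins at byte 85340.
Cumulative ACK = next expected in-order byte = 84664 + 226 + 450 = 85340

85340


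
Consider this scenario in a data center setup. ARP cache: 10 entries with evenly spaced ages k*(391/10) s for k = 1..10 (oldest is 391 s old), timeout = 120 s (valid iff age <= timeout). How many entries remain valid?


Ages are k * 391/10 s for k = 1..10 (spacing = 39.1000 s).
Entry k is valid iff k * 391/10 <= 120 iff k <= 10 * 120 / 391 = 3.0691
n_valid = floor(3.0691) = 3
(n_stale = 10 - 3 = 7)

3


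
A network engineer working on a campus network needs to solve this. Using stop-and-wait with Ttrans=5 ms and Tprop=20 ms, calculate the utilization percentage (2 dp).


Given: Ttrans = 5 ms, Tprop = 20 ms
RTT = 2 * Tprop = 2 * 20 = 40 ms
U = Ttrans / (Ttrans + RTT)
U = 5 / (5 + 40)
U = 5 / 45 = 0.111111
U% = 11.11%

11.11


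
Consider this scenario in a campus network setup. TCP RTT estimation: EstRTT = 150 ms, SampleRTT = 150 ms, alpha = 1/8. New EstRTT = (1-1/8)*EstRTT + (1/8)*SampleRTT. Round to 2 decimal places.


Given: EstRTT = 150 ms, SampleRTT = 150 ms, alpha = 1/8
New EstRTT = (1 - alpha) * EstRTT + alpha * SampleRTT
(7/8) * 150 = 131.25
(1/8) * 150 = 18.75
New EstRTT = 131.25 + 18.75 = 150 ms -> 150.00 ms (2 dp)

150.00


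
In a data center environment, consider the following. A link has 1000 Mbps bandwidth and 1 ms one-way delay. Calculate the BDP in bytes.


Given: bandwidth = 1000 Mbps, delay = 1 ms
BDP in bits = 1000 * 10^6 * 1 / 1000
BDP in bits = 1000000
BDP in bytes = 1000000 / 8 = 125000

125000


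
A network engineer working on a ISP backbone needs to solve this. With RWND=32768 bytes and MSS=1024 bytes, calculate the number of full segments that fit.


Given: RWND = 32768 bytes, MSS = 1024 bytes
Full segments = floor(RWND / MSS)
Full segments = floor(32768 / 1024)
Full segments = floor(32.0) = 32

32


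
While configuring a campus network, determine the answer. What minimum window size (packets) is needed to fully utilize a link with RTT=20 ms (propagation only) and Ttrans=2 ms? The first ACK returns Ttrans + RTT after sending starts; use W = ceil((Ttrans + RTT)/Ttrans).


Given: Ttrans = 2 ms, RTT = 20 ms (= 2 * Tprop, Tprop = 10 ms)
Time until first ACK returns = Ttrans + RTT = 2 + 20 = 22 ms
Need W * Ttrans >= Ttrans + RTT  ->  W >= (Ttrans + RTT) / Ttrans
(Ttrans + RTT) / Ttrans = 22 / 2 = 11
W_min = ceil(11) = 11

11


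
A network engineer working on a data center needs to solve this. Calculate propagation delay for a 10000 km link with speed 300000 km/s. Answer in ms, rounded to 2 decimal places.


Given: distance = 10000 km, speed = 300000 km/s
Delay = distance / speed = 10000 / 300000 seconds
Delay in ms = 10000 * 1000 / 300000
Delay = 33.3333 ms
Rounded to 2 dp = 33.33 ms

33.33


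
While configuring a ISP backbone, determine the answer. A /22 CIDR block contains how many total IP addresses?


Given: CIDR prefix /22
Host bits = 32 - 22 = 10
Total addresses = 2^10 = 1024

1024


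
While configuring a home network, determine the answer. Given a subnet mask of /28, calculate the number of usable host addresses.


Given: subnet mask /28
Host bits = 32 - 28 = 4
Total addresses = 2^4 = 16
Usable hosts = 16 - 2 (network + broadcast) = 14

14


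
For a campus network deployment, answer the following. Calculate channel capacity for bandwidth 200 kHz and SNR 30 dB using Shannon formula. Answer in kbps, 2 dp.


Given: B = 200 kHz, SNR = 30 dB
SNR linear = 10^(30/10) = 1000
1 + SNR = 1001
log2(1001) = 9.9672262588
C = 200 * 1000 * 9.9672262588 = 1993445.2518 bps
C = 1993.445252 kbps -> 1993.45 kbps (2 dp)

1993.45


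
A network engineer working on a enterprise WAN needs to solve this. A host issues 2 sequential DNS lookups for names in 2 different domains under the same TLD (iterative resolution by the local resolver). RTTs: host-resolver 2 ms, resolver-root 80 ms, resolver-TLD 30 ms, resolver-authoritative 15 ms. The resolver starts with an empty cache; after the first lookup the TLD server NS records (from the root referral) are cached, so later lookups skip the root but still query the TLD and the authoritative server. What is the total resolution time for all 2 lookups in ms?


Lookup 1 (cold cache): local + root + TLD + auth = 2 + 80 + 30 + 15 = 127 ms
Lookups 2..2 (TLD NS cached -> skip root; new domain -> still ask TLD and auth): local + TLD + auth = 2 + 30 + 15 = 47 ms each
Remaining 1 lookups: 1 * 47 = 47 ms
Total = 127 + 47 = 174 ms

174


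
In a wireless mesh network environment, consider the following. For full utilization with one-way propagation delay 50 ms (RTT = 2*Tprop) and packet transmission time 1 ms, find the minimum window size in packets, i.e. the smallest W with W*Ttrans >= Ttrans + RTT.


Given: Ttrans = 1 ms, RTT = 100 ms (= 2 * Tprop, Tprop = 50 ms)
Time until first ACK returns = Ttrans + RTT = 1 + 100 = 101 ms
Need W * Ttrans >= Ttrans + RTT  ->  W >= (Ttrans + RTT) / Ttrans
(Ttrans + RTT) / Ttrans = 101 / 1 = 101
W_min = ceil(101) = 101

101


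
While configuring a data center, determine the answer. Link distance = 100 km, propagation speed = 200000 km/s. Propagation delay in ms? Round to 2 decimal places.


Given: distance = 100 km, speed = 200000 km/s
Delay = distance / speed = 100 / 200000 seconds
Delay in ms = 100 * 1000 / 200000
Delay = 0.5000 ms
Rounded to 2 dp = 0.50 ms

0.50


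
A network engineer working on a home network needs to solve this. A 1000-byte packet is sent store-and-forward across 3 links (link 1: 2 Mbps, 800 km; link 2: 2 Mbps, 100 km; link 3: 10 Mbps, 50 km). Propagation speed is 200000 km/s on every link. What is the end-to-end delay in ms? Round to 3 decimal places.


Packet = 1000 bytes = 8000 bits. Store-and-forward: sum (t_trans + t_prop) per link.
Link 1: t_trans = 8000/(2*10^6) s = 4.0000 ms; t_prop = 800/200000 s = 4.0000 ms; subtotal = 8.0000 ms
Link 2: t_trans = 8000/(2*10^6) s = 4.0000 ms; t_prop = 100/200000 s = 0.5000 ms; subtotal = 4.5000 ms
Link 3: t_trans = 8000/(10*10^6) s = 0.8000 ms; t_prop = 50/200000 s = 0.2500 ms; subtotal = 1.0500 ms
End-to-end = 8.0000 + 4.5000 + 1.0500 = 13.5500 ms -> 13.550 ms (3 dp)

13.550


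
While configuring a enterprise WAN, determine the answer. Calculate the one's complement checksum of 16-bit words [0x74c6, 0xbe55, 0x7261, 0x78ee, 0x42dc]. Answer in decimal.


Given words: [0x74c6, 0xbe55, 0x7261, 0x78ee, 0x42dc]
Step 1: Sum all words
Raw sum = 29894 + 48725 + 29281 + 30958 + 17116 = 155974
Step 2: Fold carry: (24902 + 2) = 24904
One's complement = ~24904 & 0xFFFF = 40631

40631


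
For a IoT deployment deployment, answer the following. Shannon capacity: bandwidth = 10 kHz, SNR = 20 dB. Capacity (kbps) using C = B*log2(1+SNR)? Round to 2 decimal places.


Given: B = 10 kHz, SNR = 20 dB
SNR linear = 10^(20/10) = 100
1 + SNR = 101
log2(101) = 6.6582114828
C = 10 * 1000 * 6.6582114828 = 66582.1148 bps
C = 66.582115 kbps -> 66.58 kbps (2 dp)

66.58


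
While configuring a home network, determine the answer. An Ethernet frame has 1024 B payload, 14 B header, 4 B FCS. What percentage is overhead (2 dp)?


Given: payload = 1024 B, header = 14 B, trailer = 4 B
Overhead bytes = header + trailer = 14 + 4 = 18
Total frame = payload + overhead = 1024 + 18 = 1042
Overhead % = 18 / 1042 * 100 = 1.7274% -> 1.73% (2 dp)

1.73


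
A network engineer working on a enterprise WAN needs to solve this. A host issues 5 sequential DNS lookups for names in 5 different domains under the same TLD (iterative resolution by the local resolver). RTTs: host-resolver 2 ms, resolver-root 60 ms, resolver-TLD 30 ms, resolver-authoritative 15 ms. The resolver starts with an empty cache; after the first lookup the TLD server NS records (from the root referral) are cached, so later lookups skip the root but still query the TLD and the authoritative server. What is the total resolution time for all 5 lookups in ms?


Lookup 1 (cold cache): local + root + TLD + auth = 2 + 60 + 30 + 15 = 107 ms
Lookups 2..5 (TLD NS cached -> skip root; new domain -> still ask TLD and auth): local + TLD + auth = 2 + 30 + 15 = 47 ms each
Remaining 4 lookups: 4 * 47 = 188 ms
Total = 107 + 188 = 295 ms

295


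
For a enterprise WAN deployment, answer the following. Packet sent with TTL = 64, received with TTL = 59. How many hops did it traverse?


Given: initial TTL = 64, received TTL = 59
Hops = initial TTL - received TTL
Hops = 64 - 59 = 5

5


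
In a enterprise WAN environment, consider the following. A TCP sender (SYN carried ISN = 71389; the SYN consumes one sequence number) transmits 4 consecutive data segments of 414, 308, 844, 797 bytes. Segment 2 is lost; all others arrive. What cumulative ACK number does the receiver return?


SYN uses sequence number 71389; first data byte = ISN + 1 = 71390.
Segment 1: SEQ = 71390, len = 414 B, covers [71390, 71803]
Segment 2: SEQ = 71804, len = 308 B, covers [71804, 72111] [LOST]
Segment 3: SEQ = 72112, len = 844 B, covers [72112, 72955]
Segment 4: SEQ = 72956, len = 797 B, covers [72956, 73752]
In-order data received: bytes [71390, 71803] (segments 1..1).
Segment 2 missing -> gap begins at byte 71804; later segments buffered out of order.
Cumulative ACK = next expected in-order byte = 71390 + 414 = 71804

71804


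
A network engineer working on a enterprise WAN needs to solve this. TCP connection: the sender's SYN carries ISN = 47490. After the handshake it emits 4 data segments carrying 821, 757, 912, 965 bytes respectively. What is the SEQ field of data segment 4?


The SYN occupies sequence number ISN = 47490, so the first data byte is ISN + 1 = 47491.
SEQ of data segment i = (ISN + 1) + sum of payload sizes of segments 1..i-1.
Segment 1: SEQ = 47491, payload = 821 bytes
Segment 2: SEQ = 48312, payload = 757 bytes
Segment 3: SEQ = 49069, payload = 912 bytes
Segment 4: SEQ = 49981, payload = 965 bytes
SEQ of segment 4 = 47491 + 821 + 757 + 912 = 49981

49981


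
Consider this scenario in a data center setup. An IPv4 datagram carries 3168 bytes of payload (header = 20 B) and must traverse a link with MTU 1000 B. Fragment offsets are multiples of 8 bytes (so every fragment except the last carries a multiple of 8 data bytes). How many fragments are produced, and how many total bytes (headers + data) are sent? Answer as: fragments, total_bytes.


Max data per non-final fragment = floor((MTU - header)/8)*8 = floor((1000 - 20)/8)*8 = floor(980/8)*8 = 976 B
Final fragment needs no 8-byte alignment: it can carry up to MTU - header = 980 B
Non-final fragments needed = ceil((payload - 980) / 976) = ceil(2188/976) = ceil(2.2418) = 3
Number of fragments = 3 + 1 = 4
Fragment sizes (data): 3 * 976 B + 240 B (last, 240 <= 980 OK)
Total bytes sent = payload + n_frags * header = 3168 + 4*20 = 3168 + 80 = 3248 B

4, 3248


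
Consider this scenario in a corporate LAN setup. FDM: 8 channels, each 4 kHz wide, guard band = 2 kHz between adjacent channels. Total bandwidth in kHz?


Given: 8 channels, 4 kHz each, guard = 2 kHz
Channel bandwidth = 8 * 4 = 32 kHz
Guard bands = 7 gaps * 2 kHz = 14 kHz
Total = 32 + 14 = 46 kHz

46


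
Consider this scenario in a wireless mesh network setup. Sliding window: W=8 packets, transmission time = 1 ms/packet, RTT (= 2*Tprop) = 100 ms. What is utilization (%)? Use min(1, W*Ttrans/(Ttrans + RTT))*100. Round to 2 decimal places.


Given: W = 8, Ttrans = 1 ms, RTT = 100 ms (= 2 * Tprop, Tprop = 50 ms)
Cycle time = Ttrans + RTT = 1 + 100 = 101 ms (first packet sent until its ACK returns)
W * Ttrans = 8 * 1 = 8 ms of sending per cycle
W * Ttrans / (Ttrans + RTT) = 8 / 101 = 0.079208
U = min(1, 0.079208) = 0.079208
U% = 7.92%

7.92


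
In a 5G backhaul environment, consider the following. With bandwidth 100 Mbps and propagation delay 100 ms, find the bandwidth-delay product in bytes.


Given: bandwidth = 100 Mbps, delay = 100 ms
BDP in bits = 100 * 10^6 * 100 / 1000
BDP in bits = 10000000
BDP in bytes = 10000000 / 8 = 1250000

1250000


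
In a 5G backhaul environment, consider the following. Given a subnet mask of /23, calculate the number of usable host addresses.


Given: subnet mask /23
Host bits = 32 - 23 = 9
Total addresses = 2^9 = 512
Usable hosts = 512 - 2 (network + broadcast) = 510

510


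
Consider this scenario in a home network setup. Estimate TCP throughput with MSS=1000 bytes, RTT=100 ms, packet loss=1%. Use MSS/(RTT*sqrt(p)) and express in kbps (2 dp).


Given: MSS = 1000 bytes, RTT = 100 ms, loss = 1%
RTT in seconds = 100 / 1000 = 0.1
Loss rate = 1% = 0.01
sqrt(loss) = sqrt(0.01) = 0.1
Throughput (bytes/s) = 1000 / (0.1 * 0.1) = 100000.0000
Throughput (kbps) = 100000.0000 * 8 / 1000 = 800.000000 -> 800.00 kbps (2 dp)

800.00


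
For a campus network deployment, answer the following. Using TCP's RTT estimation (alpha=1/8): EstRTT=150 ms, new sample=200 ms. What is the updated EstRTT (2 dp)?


Given: EstRTT = 150 ms, SampleRTT = 200 ms, alpha = 1/8
New EstRTT = (1 - alpha) * EstRTT + alpha * SampleRTT
(7/8) * 150 = 131.25
(1/8) * 200 = 25
New EstRTT = 131.25 + 25 = 156.25 ms -> 156.25 ms (2 dp)

156.25


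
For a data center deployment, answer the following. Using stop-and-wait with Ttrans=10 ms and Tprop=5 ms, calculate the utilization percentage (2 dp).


Given: Ttrans = 10 ms, Tprop = 5 ms
RTT = 2 * Tprop = 2 * 5 = 10 ms
U = Ttrans / (Ttrans + RTT)
U = 10 / (10 + 10)
U = 10 / 20 = 0.5
U% = 50.00%

50.00


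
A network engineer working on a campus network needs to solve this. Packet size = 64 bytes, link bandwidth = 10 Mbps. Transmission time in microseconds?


Given: packet = 64 bytes, bandwidth = 10 Mbps
Packet in bits = 64 * 8 = 512 bits
Bandwidth = 10 * 10^6 = 10000000 bps
Time = 512 / 10000000 seconds
Time in us = 512 * 10^6 / 10000000 = 51.2

51.2


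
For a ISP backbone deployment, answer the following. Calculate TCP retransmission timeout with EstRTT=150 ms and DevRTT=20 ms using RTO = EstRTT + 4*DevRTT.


Given: EstRTT = 150 ms, DevRTT = 20 ms
Timeout = EstRTT + 4 * DevRTT
4 * DevRTT = 4 * 20 = 80
Timeout = 150 + 80 = 230 ms

230


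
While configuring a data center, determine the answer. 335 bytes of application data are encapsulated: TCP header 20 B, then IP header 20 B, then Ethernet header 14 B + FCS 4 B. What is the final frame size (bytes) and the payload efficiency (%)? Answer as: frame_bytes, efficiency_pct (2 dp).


TCP segment = 335 + 20 = 355 B
IP packet = 355 + 20 = 375 B
Ethernet frame = 375 + 14 + 4 = 393 B
Efficiency = app / frame = 335 / 393 = 0.852417 = 85.2417% -> 85.24% (2 dp)

393, 85.24


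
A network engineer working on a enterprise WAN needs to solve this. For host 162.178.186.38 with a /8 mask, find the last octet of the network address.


Given: IP = 162.178.186.38, prefix = /8
Subnet mask = 255.0.0.0
Last octet of IP: 38
Last octet of mask: 0
Network last octet = 38 AND 0 = 0

0


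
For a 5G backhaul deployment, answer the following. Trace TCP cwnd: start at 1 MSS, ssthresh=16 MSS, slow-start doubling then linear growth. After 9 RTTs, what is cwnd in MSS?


RTT 0: cwnd = 1 MSS (initial)
RTT 1: cwnd = 2 MSS (slow start, doubled)
RTT 2: cwnd = 4 MSS (slow start, doubled)
RTT 3: cwnd = 8 MSS (slow start, doubled)
RTT 4: cwnd = 16 MSS (slow start, doubled)
RTT 5: cwnd = 17 MSS (congestion avoidance, +1)
RTT 6: cwnd = 18 MSS (congestion avoidance, +1)
RTT 7: cwnd = 19 MSS (congestion avoidance, +1)
RTT 8: cwnd = 20 MSS (congestion avoidance, +1)
RTT 9: cwnd = 21 MSS (congestion avoidance, +1)

21


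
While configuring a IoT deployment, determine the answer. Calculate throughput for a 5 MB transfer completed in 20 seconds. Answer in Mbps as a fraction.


Given: file = 5 MB, time = 20 s
File in Mb = 5 * 8 = 40 Mb
Throughput = 40 / 20 Mbps
Throughput = 2 Mbps

2


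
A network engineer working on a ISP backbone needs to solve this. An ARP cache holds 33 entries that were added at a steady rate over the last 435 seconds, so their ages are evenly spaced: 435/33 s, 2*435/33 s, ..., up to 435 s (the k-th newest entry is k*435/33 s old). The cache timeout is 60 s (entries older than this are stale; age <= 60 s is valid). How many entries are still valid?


Ages are k * 435/33 s for k = 1..33 (spacing = 13.1818 s).
Entry k is valid iff k * 435/33 <= 60 iff k <= 33 * 60 / 435 = 4.5517
n_valid = floor(4.5517) = 4
(n_stale = 33 - 4 = 29)

4


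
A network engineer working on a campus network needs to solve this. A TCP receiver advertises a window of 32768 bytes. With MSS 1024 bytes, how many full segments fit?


Given: RWND = 32768 bytes, MSS = 1024 bytes
Full segments = floor(RWND / MSS)
Full segments = floor(32768 / 1024)
Full segments = floor(32.0) = 32

32


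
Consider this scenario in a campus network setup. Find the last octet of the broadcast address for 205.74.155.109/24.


Given: IP = 205.74.155.109, prefix = /24
Host bits = 32 - 24 = 8
Network last octet = 109 AND mask = 0
Host part size = 2^8 - 1 = 255
Broadcast last octet = 0 OR 255 = 255

255


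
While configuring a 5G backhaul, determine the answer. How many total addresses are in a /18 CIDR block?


Given: CIDR prefix /18
Host bits = 32 - 18 = 14
Total addresses = 2^14 = 16384

16384


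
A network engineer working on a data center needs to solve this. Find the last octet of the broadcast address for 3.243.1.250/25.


Given: IP = 3.243.1.250, prefix = /25
Host bits = 32 - 25 = 7
Network last octet = 250 AND mask = 128
Host part size = 2^7 - 1 = 127
Broadcast last octet = 128 OR 127 = 255

255


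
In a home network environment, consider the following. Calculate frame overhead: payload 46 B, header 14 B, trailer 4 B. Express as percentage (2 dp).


Given: payload = 46 B, header = 14 B, trailer = 4 B
Overhead bytes = header + trailer = 14 + 4 = 18
Total frame = payload + overhead = 46 + 18 = 64
Overhead % = 18 / 64 * 100 = 28.1250% -> 28.13% (2 dp)

28.13


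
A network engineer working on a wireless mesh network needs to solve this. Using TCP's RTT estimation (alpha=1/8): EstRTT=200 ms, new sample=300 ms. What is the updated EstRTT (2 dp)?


Given: EstRTT = 200 ms, SampleRTT = 300 ms, alpha = 1/8
New EstRTT = (1 - alpha) * EstRTT + alpha * SampleRTT
(7/8) * 200 = 175
(1/8) * 300 = 37.5
New EstRTT = 175 + 37.5 = 212.5 ms -> 212.50 ms (2 dp)

212.50


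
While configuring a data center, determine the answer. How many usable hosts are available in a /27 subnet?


Given: subnet mask /27
Host bits = 32 - 27 = 5
Total addresses = 2^5 = 32
Usable hosts = 32 - 2 (network + broadcast) = 30

30


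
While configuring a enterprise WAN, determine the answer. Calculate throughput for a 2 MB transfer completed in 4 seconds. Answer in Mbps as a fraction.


Given: file = 2 MB, time = 4 s
File in Mb = 2 * 8 = 16 Mb
Throughput = 16 / 4 Mbps
Throughput = 4 Mbps

4


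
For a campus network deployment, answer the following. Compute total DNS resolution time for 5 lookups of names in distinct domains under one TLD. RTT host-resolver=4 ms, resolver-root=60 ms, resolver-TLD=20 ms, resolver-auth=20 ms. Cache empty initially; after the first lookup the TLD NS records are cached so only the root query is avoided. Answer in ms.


Lookup 1 (cold cache): local + root + TLD + auth = 4 + 60 + 20 + 20 = 104 ms
Lookups 2..5 (TLD NS cached -> skip root; new domain -> still ask TLD and auth): local + TLD + auth = 4 + 20 + 20 = 44 ms each
Remaining 4 lookups: 4 * 44 = 176 ms
Total = 104 + 176 = 280 ms

280


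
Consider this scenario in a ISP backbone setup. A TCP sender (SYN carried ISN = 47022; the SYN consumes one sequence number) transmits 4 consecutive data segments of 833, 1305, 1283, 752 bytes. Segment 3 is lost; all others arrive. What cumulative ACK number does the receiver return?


SYN uses sequence number 47022; first data byte = ISN + 1 = 47023.
Segment 1: SEQ = 47023, len = 833 B, covers [47023, 47855]
Segment 2: SEQ = 47856, len = 1305 B, covers [47856, 49160]
Segment 3: SEQ = 49161, len = 1283 B, covers [49161, 50443] [LOST]
Segment 4: SEQ = 50444, len = 752 B, covers [50444, 51195]
In-order data received: bytes [47023, 49160] (segments 1..2).
Segment 3 missing -> gap begins at byte 49161; later segments buffered out of order.
Cumulative ACK = next expected in-order byte = 47023 + 833 + 1305 = 49161

49161


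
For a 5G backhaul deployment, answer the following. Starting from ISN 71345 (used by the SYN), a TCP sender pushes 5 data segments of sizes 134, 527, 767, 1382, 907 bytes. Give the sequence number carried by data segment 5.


The SYN occupies sequence number ISN = 71345, so the first data byte is ISN + 1 = 71346.
SEQ of data segment i = (ISN + 1) + sum of payload sizes of segments 1..i-1.
Segment 1: SEQ = 71346, payload = 134 bytes
Segment 2: SEQ = 71480, payload = 527 bytes
Segment 3: SEQ = 72007, payload = 767 bytes
Segment 4: SEQ = 72774, payload = 1382 bytes
Segment 5: SEQ = 74156, payload = 907 bytes
SEQ of segment 5 = 71346 + 134 + 527 + 767 + 1382 = 74156

74156


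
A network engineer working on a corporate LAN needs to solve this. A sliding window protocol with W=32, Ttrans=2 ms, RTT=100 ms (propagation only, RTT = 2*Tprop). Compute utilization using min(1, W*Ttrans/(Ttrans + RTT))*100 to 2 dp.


Given: W = 32, Ttrans = 2 ms, RTT = 100 ms (= 2 * Tprop, Tprop = 50 ms)
Cycle time = Ttrans + RTT = 2 + 100 = 102 ms (first packet sent until its ACK returns)
W * Ttrans = 32 * 2 = 64 ms of sending per cycle
W * Ttrans / (Ttrans + RTT) = 64 / 102 = 0.627451
U = min(1, 0.627451) = 0.627451
U% = 62.75%

62.75


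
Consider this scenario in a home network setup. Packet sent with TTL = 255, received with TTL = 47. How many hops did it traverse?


Given: initial TTL = 255, received TTL = 47
Hops = initial TTL - received TTL
Hops = 255 - 47 = 208

208


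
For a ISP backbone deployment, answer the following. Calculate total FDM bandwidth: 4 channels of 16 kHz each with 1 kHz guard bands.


Given: 4 channels, 16 kHz each, guard = 1 kHz
Channel bandwidth = 4 * 16 = 64 kHz
Guard bands = 3 gaps * 1 kHz = 3 kHz
Total = 64 + 3 = 67 kHz

67


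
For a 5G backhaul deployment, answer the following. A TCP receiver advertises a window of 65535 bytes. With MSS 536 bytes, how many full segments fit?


Given: RWND = 65535 bytes, MSS = 536 bytes
Full segments = floor(RWND / MSS)
Full segments = floor(65535 / 536)
Full segments = floor(122.2668) = 122

122


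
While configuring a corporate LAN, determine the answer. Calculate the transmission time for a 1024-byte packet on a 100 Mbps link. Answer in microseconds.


Given: packet = 1024 bytes, bandwidth = 100 Mbps
Packet in bits = 1024 * 8 = 8192 bits
Bandwidth = 100 * 10^6 = 100000000 bps
Time = 8192 / 100000000 seconds
Time in us = 8192 * 10^6 / 100000000 = 81.92

81.92


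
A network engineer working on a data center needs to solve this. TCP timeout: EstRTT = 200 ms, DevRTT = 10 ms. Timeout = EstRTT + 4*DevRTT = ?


Given: EstRTT = 200 ms, DevRTT = 10 ms
Timeout = EstRTT + 4 * DevRTT
4 * DevRTT = 4 * 10 = 40
Timeout = 200 + 40 = 240 ms

240


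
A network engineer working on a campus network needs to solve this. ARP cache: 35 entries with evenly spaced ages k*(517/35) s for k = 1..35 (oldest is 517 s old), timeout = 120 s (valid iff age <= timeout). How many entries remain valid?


Ages are k * 517/35 s for k = 1..35 (spacing = 14.7714 s).
Entry k is valid iff k * 517/35 <= 120 iff k <= 35 * 120 / 517 = 8.1238
n_valid = floor(8.1238) = 8
(n_stale = 35 - 8 = 27)

8


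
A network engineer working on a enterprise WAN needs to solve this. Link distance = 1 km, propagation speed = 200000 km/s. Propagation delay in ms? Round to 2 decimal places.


Given: distance = 1 km, speed = 200000 km/s
Delay = distance / speed = 1 / 200000 seconds
Delay in ms = 1 * 1000 / 200000
Delay = 0.0050 ms
Rounded to 2 dp = 0.01 ms

0.01


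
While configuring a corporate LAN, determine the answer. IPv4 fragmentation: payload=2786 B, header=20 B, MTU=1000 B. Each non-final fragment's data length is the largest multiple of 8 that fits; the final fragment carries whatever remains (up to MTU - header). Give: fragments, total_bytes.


Max data per non-final fragment = floor((MTU - header)/8)*8 = floor((1000 - 20)/8)*8 = floor(980/8)*8 = 976 B
Final fragment needs no 8-byte alignment: it can carry up to MTU - header = 980 B
Non-final fragments needed = ceil((payload - 980) / 976) = ceil(1806/976) = ceil(1.8504) = 2
Number of fragments = 2 + 1 = 3
Fragment sizes (data): 2 * 976 B + 834 B (last, 834 <= 980 OK)
Total bytes sent = payload + n_frags * header = 2786 + 3*20 = 2786 + 60 = 2846 B

3, 2846


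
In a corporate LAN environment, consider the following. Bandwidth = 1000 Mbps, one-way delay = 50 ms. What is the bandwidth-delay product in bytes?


Given: bandwidth = 1000 Mbps, delay = 50 ms
BDP in bits = 1000 * 10^6 * 50 / 1000
BDP in bits = 50000000
BDP in bytes = 50000000 / 8 = 6250000

6250000


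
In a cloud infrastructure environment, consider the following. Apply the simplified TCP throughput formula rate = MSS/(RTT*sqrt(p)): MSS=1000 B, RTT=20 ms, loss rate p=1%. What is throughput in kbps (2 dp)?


Given: MSS = 1000 bytes, RTT = 20 ms, loss = 1%
RTT in seconds = 20 / 1000 = 0.02
Loss rate = 1% = 0.01
sqrt(loss) = sqrt(0.01) = 0.1
Throughput (bytes/s) = 1000 / (0.02 * 0.1) = 500000.0000
Throughput (kbps) = 500000.0000 * 8 / 1000 = 4000.000000 -> 4000.00 kbps (2 dp)

4000.00


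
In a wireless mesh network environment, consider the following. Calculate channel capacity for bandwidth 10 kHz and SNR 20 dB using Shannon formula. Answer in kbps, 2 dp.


Given: B = 10 kHz, SNR = 20 dB
SNR linear = 10^(20/10) = 100
1 + SNR = 101
log2(101) = 6.6582114828
C = 10 * 1000 * 6.6582114828 = 66582.1148 bps
C = 66.582115 kbps -> 66.58 kbps (2 dp)

66.58


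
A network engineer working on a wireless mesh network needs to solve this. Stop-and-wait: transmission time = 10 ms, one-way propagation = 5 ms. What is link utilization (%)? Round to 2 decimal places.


Given: Ttrans = 10 ms, Tprop = 5 ms
RTT = 2 * Tprop = 2 * 5 = 10 ms
U = Ttrans / (Ttrans + RTT)
U = 10 / (10 + 10)
U = 10 / 20 = 0.5
U% = 50.00%

50.00


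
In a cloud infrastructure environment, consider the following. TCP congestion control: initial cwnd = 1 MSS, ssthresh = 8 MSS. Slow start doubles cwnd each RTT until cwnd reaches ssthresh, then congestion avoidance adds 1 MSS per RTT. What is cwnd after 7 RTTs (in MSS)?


RTT 0: cwnd = 1 MSS (initial)
RTT 1: cwnd = 2 MSS (slow start, doubled)
RTT 2: cwnd = 4 MSS (slow start, doubled)
RTT 3: cwnd = 8 MSS (slow start, doubled)
RTT 4: cwnd = 9 MSS (congestion avoidance, +1)
RTT 5: cwnd = 10 MSS (congestion avoidance, +1)
RTT 6: cwnd = 11 MSS (congestion avoidance, +1)
RTT 7: cwnd = 12 MSS (congestion avoidance, +1)

12


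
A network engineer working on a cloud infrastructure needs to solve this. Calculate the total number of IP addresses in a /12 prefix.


Given: CIDR prefix /12
Host bits = 32 - 12 = 20
Total addresses = 2^20 = 1048576

1048576


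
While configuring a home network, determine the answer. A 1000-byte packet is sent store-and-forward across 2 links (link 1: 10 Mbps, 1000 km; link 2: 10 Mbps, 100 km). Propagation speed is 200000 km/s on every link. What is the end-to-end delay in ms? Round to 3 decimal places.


Packet = 1000 bytes = 8000 bits. Store-and-forward: sum (t_trans + t_prop) per link.
Link 1: t_trans = 8000/(10*10^6) s = 0.8000 ms; t_prop = 1000/200000 s = 5.0000 ms; subtotal = 5.8000 ms
Link 2: t_trans = 8000/(10*10^6) s = 0.8000 ms; t_prop = 100/200000 s = 0.5000 ms; subtotal = 1.3000 ms
End-to-end = 5.8000 + 1.3000 = 7.1000 ms -> 7.100 ms (3 dp)

7.100


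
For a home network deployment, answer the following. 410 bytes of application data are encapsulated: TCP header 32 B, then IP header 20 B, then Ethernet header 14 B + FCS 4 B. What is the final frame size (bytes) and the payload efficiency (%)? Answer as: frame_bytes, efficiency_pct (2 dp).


TCP segment = 410 + 32 = 442 B
IP packet = 442 + 20 = 462 B
Ethernet frame = 462 + 14 + 4 = 480 B
Efficiency = app / frame = 410 / 480 = 0.854167 = 85.4167% -> 85.42% (2 dp)

480, 85.42


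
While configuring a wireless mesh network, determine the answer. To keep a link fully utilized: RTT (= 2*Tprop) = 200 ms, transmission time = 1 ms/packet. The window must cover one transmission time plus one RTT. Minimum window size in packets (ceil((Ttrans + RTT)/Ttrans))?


Given: Ttrans = 1 ms, RTT = 200 ms (= 2 * Tprop, Tprop = 100 ms)
Time until first ACK returns = Ttrans + RTT = 1 + 200 = 201 ms
Need W * Ttrans >= Ttrans + RTT  ->  W >= (Ttrans + RTT) / Ttrans
(Ttrans + RTT) / Ttrans = 201 / 1 = 201
W_min = ceil(201) = 201

201


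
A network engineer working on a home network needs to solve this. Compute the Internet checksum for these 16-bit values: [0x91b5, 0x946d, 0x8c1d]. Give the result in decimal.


Given words: [0x91b5, 0x946d, 0x8c1d]
Step 1: Sum all words
Raw sum = 37301 + 37997 + 35869 = 111167
Step 2: Fold carry: (45631 + 1) = 45632
One's complement = ~45632 & 0xFFFF = 19903

19903


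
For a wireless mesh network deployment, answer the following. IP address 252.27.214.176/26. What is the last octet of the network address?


Given: IP = 252.27.214.176, prefix = /26
Subnet mask = 255.255.255.192
Last octet of IP: 176
Last octet of mask: 192
Network last octet = 176 AND 192 = 128

128


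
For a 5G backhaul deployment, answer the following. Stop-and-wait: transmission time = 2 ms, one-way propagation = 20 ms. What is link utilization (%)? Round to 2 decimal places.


Given: Ttrans = 2 ms, Tprop = 20 ms
RTT = 2 * Tprop = 2 * 20 = 40 ms
U = Ttrans / (Ttrans + RTT)
U = 2 / (2 + 40)
U = 2 / 42 = 0.047619
U% = 4.76%

4.76


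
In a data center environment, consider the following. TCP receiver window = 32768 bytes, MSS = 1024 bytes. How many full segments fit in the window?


Given: RWND = 32768 bytes, MSS = 1024 bytes
Full segments = floor(RWND / MSS)
Full segments = floor(32768 / 1024)
Full segments = floor(32.0) = 32

32


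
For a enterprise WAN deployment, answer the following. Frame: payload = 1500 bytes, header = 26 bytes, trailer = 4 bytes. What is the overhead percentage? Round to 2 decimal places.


Given: payload = 1500 B, header = 26 B, trailer = 4 B
Overhead bytes = header + trailer = 26 + 4 = 30
Total frame = payload + overhead = 1500 + 30 = 1530
Overhead % = 30 / 1530 * 100 = 1.9608% -> 1.96% (2 dp)

1.96


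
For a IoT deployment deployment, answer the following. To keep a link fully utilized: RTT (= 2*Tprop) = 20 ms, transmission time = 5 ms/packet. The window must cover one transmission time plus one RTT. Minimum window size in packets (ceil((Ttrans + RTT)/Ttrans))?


Given: Ttrans = 5 ms, RTT = 20 ms (= 2 * Tprop, Tprop = 10 ms)
Time until first ACK returns = Ttrans + RTT = 5 + 20 = 25 ms
Need W * Ttrans >= Ttrans + RTT  ->  W >= (Ttrans + RTT) / Ttrans
(Ttrans + RTT) / Ttrans = 25 / 5 = 5
W_min = ceil(5) = 5

5


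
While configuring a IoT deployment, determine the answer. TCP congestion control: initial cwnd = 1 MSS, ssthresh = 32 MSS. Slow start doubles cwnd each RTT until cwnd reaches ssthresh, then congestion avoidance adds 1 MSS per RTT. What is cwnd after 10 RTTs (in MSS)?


RTT 0: cwnd = 1 MSS (initial)
RTT 1: cwnd = 2 MSS (slow start, doubled)
RTT 2: cwnd = 4 MSS (slow start, doubled)
RTT 3: cwnd = 8 MSS (slow start, doubled)
RTT 4: cwnd = 16 MSS (slow start, doubled)
RTT 5: cwnd = 32 MSS (slow start, doubled)
RTT 6: cwnd = 33 MSS (congestion avoidance, +1)
RTT 7: cwnd = 34 MSS (congestion avoidance, +1)
RTT 8: cwnd = 35 MSS (congestion avoidance, +1)
RTT 9: cwnd = 36 MSS (congestion avoidance, +1)
RTT 10: cwnd = 37 MSS (congestion avoidance, +1)

37


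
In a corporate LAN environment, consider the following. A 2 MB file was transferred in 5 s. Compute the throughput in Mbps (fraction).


Given: file = 2 MB, time = 5 s
File in Mb = 2 * 8 = 16 Mb
Throughput = 16 / 5 Mbps
Throughput = 16/5 Mbps

16/5


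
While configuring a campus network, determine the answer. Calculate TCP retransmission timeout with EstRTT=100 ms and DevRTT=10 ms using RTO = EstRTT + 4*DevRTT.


Given: EstRTT = 100 ms, DevRTT = 10 ms
Timeout = EstRTT + 4 * DevRTT
4 * DevRTT = 4 * 10 = 40
Timeout = 100 + 40 = 140 ms

140


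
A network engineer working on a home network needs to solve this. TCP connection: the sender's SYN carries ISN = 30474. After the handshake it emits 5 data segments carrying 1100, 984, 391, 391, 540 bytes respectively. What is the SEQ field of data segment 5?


The SYN occupies sequence number ISN = 30474, so the first data byte is ISN + 1 = 30475.
SEQ of data segment i = (ISN + 1) + sum of payload sizes of segments 1..i-1.
Segment 1: SEQ = 30475, payload = 1100 bytes
Segment 2: SEQ = 31575, payload = 984 bytes
Segment 3: SEQ = 32559, payload = 391 bytes
Segment 4: SEQ = 32950, payload = 391 bytes
Segment 5: SEQ = 33341, payload = 540 bytes
SEQ of segment 5 = 30475 + 1100 + 984 + 391 + 391 = 33341

33341


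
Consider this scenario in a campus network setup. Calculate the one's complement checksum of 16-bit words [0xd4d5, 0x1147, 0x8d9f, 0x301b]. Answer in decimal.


Given words: [0xd4d5, 0x1147, 0x8d9f, 0x301b]
Step 1: Sum all words
Raw sum = 54485 + 4423 + 36255 + 12315 = 107478
Step 2: Fold carry: (41942 + 1) = 41943
One's complement = ~41943 & 0xFFFF = 23592

23592


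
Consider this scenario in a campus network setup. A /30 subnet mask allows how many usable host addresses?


Given: subnet mask /30
Host bits = 32 - 30 = 2
Total addresses = 2^2 = 4
Usable hosts = 4 - 2 (network + broadcast) = 2

2


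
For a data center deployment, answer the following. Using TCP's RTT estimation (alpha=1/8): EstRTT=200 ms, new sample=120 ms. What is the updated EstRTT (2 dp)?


Given: EstRTT = 200 ms, SampleRTT = 120 ms, alpha = 1/8
New EstRTT = (1 - alpha) * EstRTT + alpha * SampleRTT
(7/8) * 200 = 175
(1/8) * 120 = 15
New EstRTT = 175 + 15 = 190 ms -> 190.00 ms (2 dp)

190.00


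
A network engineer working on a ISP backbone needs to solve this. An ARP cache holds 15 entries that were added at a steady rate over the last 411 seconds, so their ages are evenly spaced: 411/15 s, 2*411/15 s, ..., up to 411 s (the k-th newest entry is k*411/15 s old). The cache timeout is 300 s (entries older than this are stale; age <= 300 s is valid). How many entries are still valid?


Ages are k * 411/15 s for k = 1..15 (spacing = 27.4000 s).
Entry k is valid iff k * 411/15 <= 300 iff k <= 15 * 300 / 411 = 10.9489
n_valid = floor(10.9489) = 10
(n_stale = 15 - 10 = 5)

10


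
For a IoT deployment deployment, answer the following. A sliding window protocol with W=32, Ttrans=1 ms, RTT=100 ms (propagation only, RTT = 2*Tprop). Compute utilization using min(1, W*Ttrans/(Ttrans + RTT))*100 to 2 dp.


Given: W = 32, Ttrans = 1 ms, RTT = 100 ms (= 2 * Tprop, Tprop = 50 ms)
Cycle time = Ttrans + RTT = 1 + 100 = 101 ms (first packet sent until its ACK returns)
W * Ttrans = 32 * 1 = 32 ms of sending per cycle
W * Ttrans / (Ttrans + RTT) = 32 / 101 = 0.316832
U = min(1, 0.316832) = 0.316832
U% = 31.68%

31.68


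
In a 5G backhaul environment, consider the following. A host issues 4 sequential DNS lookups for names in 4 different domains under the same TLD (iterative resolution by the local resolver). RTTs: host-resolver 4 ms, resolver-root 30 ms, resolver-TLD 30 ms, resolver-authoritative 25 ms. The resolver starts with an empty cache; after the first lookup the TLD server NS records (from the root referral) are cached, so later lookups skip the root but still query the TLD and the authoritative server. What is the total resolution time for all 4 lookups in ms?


Lookup 1 (cold cache): local + root + TLD + auth = 4 + 30 + 30 + 25 = 89 ms
Lookups 2..4 (TLD NS cached -> skip root; new domain -> still ask TLD and auth): local + TLD + auth = 4 + 30 + 25 = 59 ms each
Remaining 3 lookups: 3 * 59 = 177 ms
Total = 89 + 177 = 266 ms

266
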